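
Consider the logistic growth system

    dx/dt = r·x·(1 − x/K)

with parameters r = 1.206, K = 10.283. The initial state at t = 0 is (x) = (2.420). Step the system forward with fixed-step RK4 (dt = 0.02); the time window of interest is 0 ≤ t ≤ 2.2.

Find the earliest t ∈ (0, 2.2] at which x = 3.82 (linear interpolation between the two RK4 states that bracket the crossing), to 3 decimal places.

t=0.000: state=(2.420)
step 1 (dt=0.02): k1=(2.232), k2=(2.246), k3=(2.246), k4=(2.260); state += dt/6·(k1+2k2+2k3+k4)
t=0.020: state=(2.465)
t=0.040: state=(2.510)
t=0.060: state=(2.556)
continuing one RK4 step at a time; state shown every 5 steps (Δt=0.1):
t=0.100: state=(2.650)
t=0.200: state=(2.894)
t=0.300: state=(3.152)
t=0.400: state=(3.421)
t=0.500: state=(3.702)
t=0.540: state=(3.817)
next step: t=0.560: state=(3.875) — x has crossed 3.82
linear interpolation between t=0.540 (3.81684) and t=0.560 (3.87491) → t≈0.541

t = 0.541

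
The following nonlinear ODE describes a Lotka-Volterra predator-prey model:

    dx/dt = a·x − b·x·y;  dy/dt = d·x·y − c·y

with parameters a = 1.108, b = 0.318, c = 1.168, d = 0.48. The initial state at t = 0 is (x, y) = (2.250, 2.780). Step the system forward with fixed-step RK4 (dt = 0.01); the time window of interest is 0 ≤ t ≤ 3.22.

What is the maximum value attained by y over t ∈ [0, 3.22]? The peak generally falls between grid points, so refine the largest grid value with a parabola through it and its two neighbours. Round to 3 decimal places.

t=0.000: state=(2.250, 2.780)
step 1 (dt=0.01): k1=(0.504, -0.245), k2=(0.505, -0.241), k3=(0.505, -0.241), k4=(0.507, -0.238); state += dt/6·(k1+2k2+2k3+k4)
t=0.010: state=(2.255, 2.778)
t=0.020: state=(2.260, 2.775)
t=0.030: state=(2.265, 2.773)
continuing one RK4 step at a time; state shown every 20 steps (Δt=0.2):
t=0.200: state=(2.356, 2.745)
t=0.400: state=(2.470, 2.740)
t=0.600: state=(2.588, 2.765)
t=0.800: state=(2.705, 2.822)
t=1.000: state=(2.814, 2.912)
t=1.200: state=(2.907, 3.035)
t=1.400: state=(2.977, 3.187)
t=1.600: state=(3.017, 3.366)
t=1.800: state=(3.022, 3.562)
t=2.000: state=(2.987, 3.763)
t=2.200: state=(2.917, 3.957)
t=2.400: state=(2.815, 4.125)
t=2.600: state=(2.691, 4.254)
t=2.800: state=(2.555, 4.333)
t=3.000: state=(2.418, 4.355)
t=3.200: state=(2.290, 4.321)
t=3.220: state=(2.278, 4.315)
largest grid value and its neighbours: y(2.970)=4.35486, y(2.980)=4.35490, y(2.990)=4.35479
parabola through these three points peaks at t≈2.978 with y≈4.35490

max y = 4.355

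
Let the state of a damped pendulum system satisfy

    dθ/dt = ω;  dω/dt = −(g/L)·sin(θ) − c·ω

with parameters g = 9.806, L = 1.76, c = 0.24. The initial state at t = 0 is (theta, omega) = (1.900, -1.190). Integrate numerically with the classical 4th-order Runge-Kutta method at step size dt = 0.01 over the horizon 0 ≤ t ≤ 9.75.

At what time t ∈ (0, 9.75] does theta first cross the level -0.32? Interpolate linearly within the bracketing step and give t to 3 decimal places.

t = 0.780

t=0.000: state=(1.900, -1.190)
step 1 (dt=0.01): k1=(-1.190, -4.987), k2=(-1.215, -4.991), k3=(-1.215, -4.992), k4=(-1.240, -4.996); state += dt/6·(k1+2k2+2k3+k4)
t=0.010: state=(1.888, -1.240)
t=0.020: state=(1.875, -1.290)
t=0.030: state=(1.862, -1.340)
continuing one RK4 step at a time; state shown every 50 steps (Δt=0.5):
t=0.500: state=(0.693, -3.476)
t=0.770: state=(-0.286, -3.535)
next step: t=0.780: state=(-0.321, -3.510) — theta has crossed -0.32
linear interpolation between t=0.770 (-0.28575) and t=0.780 (-0.32098) → t≈0.780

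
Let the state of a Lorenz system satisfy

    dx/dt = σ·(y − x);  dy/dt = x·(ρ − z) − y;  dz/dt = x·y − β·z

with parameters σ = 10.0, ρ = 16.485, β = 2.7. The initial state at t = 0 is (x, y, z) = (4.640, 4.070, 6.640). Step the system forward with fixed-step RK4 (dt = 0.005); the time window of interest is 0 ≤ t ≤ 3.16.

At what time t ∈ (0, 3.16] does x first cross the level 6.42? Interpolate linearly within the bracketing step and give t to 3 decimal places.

t = 0.125

t=0.000: state=(4.640, 4.070, 6.640)
step 1 (dt=0.005): k1=(-5.700, 41.611, 0.957), k2=(-4.517, 41.355, 1.374), k3=(-4.553, 41.380, 1.380), k4=(-3.403, 41.148, 1.801); state += dt/6·(k1+2k2+2k3+k4)
t=0.005: state=(4.617, 4.277, 6.647)
t=0.010: state=(4.606, 4.482, 6.658)
t=0.015: state=(4.605, 4.685, 6.674)
t=0.125: state=(6.419, 9.195, 8.582)
next step: t=0.130: state=(6.559, 9.401, 8.767) — x has crossed 6.42
linear interpolation between t=0.125 (6.41873) and t=0.130 (6.55920) → t≈0.125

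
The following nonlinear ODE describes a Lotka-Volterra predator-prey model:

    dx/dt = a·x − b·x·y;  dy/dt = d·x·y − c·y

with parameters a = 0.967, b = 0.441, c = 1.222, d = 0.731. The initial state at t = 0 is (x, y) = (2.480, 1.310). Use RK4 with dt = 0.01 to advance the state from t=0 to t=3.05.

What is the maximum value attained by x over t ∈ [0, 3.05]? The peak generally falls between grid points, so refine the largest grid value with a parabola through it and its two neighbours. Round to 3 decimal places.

t=0.000: state=(2.480, 1.310)
step 1 (dt=0.01): k1=(0.965, 0.774), k2=(0.963, 0.781), k3=(0.963, 0.781), k4=(0.961, 0.788); state += dt/6·(k1+2k2+2k3+k4)
t=0.010: state=(2.490, 1.318)
t=0.020: state=(2.499, 1.326)
t=0.030: state=(2.509, 1.334)
continuing one RK4 step at a time; state shown every 10 steps (Δt=0.1):
t=0.100: state=(2.574, 1.395)
t=0.200: state=(2.660, 1.494)
t=0.300: state=(2.737, 1.611)
t=0.400: state=(2.800, 1.746)
t=0.500: state=(2.846, 1.899)
t=0.600: state=(2.872, 2.072)
t=0.700: state=(2.876, 2.262)
t=0.800: state=(2.854, 2.469)
t=0.900: state=(2.806, 2.687)
t=1.000: state=(2.732, 2.912)
t=1.100: state=(2.634, 3.136)
t=1.200: state=(2.514, 3.350)
t=1.300: state=(2.379, 3.546)
t=1.400: state=(2.232, 3.714)
t=1.500: state=(2.081, 3.848)
t=1.600: state=(1.930, 3.943)
t=1.700: state=(1.784, 3.997)
t=1.800: state=(1.647, 4.010)
t=1.900: state=(1.521, 3.984)
t=2.000: state=(1.407, 3.923)
t=2.100: state=(1.306, 3.834)
t=2.200: state=(1.218, 3.720)
t=2.300: state=(1.142, 3.589)
t=2.400: state=(1.077, 3.444)
t=2.500: state=(1.023, 3.291)
t=2.600: state=(0.978, 3.133)
t=2.700: state=(0.941, 2.974)
t=2.800: state=(0.913, 2.816)
t=2.900: state=(0.891, 2.662)
t=3.000: state=(0.876, 2.513)
t=3.050: state=(0.870, 2.441)
largest grid value and its neighbours: x(0.650)=2.87702, x(0.660)=2.87725, x(0.670)=2.87724
parabola through these three points peaks at t≈0.665 with x≈2.87728

max x = 2.877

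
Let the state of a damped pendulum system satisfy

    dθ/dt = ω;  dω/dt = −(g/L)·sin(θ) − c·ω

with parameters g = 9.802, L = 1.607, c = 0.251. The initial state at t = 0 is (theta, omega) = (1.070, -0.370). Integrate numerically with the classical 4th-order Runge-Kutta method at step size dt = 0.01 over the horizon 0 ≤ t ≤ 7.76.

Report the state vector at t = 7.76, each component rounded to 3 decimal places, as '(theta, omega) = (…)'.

(theta, omega) = (0.387, 0.145)

t=0.000: state=(1.070, -0.370)
step 1 (dt=0.01): k1=(-0.370, -5.258), k2=(-0.396, -5.246), k3=(-0.396, -5.245), k4=(-0.422, -5.233); state += dt/6·(k1+2k2+2k3+k4)
t=0.010: state=(1.066, -0.422)
t=0.020: state=(1.062, -0.475)
t=0.030: state=(1.057, -0.527)
continuing one RK4 step at a time; state shown every 50 steps (Δt=0.5):
t=0.500: state=(0.328, -2.279)
t=1.000: state=(-0.704, -1.359)
t=1.500: state=(-0.802, 0.955)
t=2.000: state=(0.034, 1.973)
t=2.500: state=(0.729, 0.514)
t=3.000: state=(0.485, -1.351)
t=3.500: state=(-0.310, -1.419)
t=4.000: state=(-0.635, 0.230)
t=4.500: state=(-0.160, 1.419)
t=5.000: state=(0.454, 0.739)
t=5.500: state=(0.442, -0.750)
t=6.000: state=(-0.109, -1.162)
t=6.500: state=(-0.460, -0.091)
t=7.000: state=(-0.204, 0.964)
t=7.500: state=(0.274, 0.706)
t=7.760: state=(0.387, 0.145)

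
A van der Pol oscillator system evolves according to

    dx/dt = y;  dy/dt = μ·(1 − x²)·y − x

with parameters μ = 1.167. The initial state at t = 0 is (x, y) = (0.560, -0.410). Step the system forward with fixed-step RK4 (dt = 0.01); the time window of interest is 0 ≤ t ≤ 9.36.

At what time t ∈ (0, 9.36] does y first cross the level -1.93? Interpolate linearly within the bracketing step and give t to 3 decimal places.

t = 7.181

t=0.000: state=(0.560, -0.410)
step 1 (dt=0.01): k1=(-0.410, -0.888), k2=(-0.414, -0.891), k3=(-0.414, -0.891), k4=(-0.419, -0.894); state += dt/6·(k1+2k2+2k3+k4)
t=0.010: state=(0.556, -0.419)
t=0.020: state=(0.552, -0.428)
t=0.030: state=(0.547, -0.437)
continuing one RK4 step at a time; state shown every 50 steps (Δt=0.5):
t=0.500: state=(0.231, -0.940)
t=1.000: state=(-0.411, -1.626)
t=1.500: state=(-1.255, -1.449)
t=2.000: state=(-1.652, -0.173)
t=2.500: state=(-1.554, 0.463)
t=3.000: state=(-1.235, 0.812)
t=3.500: state=(-0.716, 1.326)
t=4.000: state=(0.188, 2.389)
t=4.500: state=(1.498, 2.189)
t=5.000: state=(1.995, 0.069)
t=5.500: state=(1.859, -0.475)
t=6.000: state=(1.569, -0.678)
t=6.500: state=(1.169, -0.953)
t=7.000: state=(0.564, -1.553)
t=7.180: state=(0.252, -1.928)
next step: t=7.190: state=(0.232, -1.952) — y has crossed -1.93
linear interpolation between t=7.180 (-1.92832) and t=7.190 (-1.95205) → t≈7.181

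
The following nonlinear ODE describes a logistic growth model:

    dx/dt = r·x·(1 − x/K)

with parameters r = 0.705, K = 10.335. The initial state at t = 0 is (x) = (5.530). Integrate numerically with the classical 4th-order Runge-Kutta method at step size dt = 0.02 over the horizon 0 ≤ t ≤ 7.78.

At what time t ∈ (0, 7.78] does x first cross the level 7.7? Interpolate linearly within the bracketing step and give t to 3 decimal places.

t=0.000: state=(5.530)
step 1 (dt=0.02): k1=(1.813), k2=(1.812), k3=(1.812), k4=(1.811); state += dt/6·(k1+2k2+2k3+k4)
t=0.020: state=(5.566)
t=0.040: state=(5.602)
t=0.060: state=(5.639)
continuing one RK4 step at a time; state shown every 25 steps (Δt=0.5):
t=0.500: state=(6.416)
t=1.000: state=(7.231)
t=1.320: state=(7.698)
next step: t=1.340: state=(7.725) — x has crossed 7.7
linear interpolation between t=1.320 (7.69763) and t=1.340 (7.72523) → t≈1.322

t = 1.322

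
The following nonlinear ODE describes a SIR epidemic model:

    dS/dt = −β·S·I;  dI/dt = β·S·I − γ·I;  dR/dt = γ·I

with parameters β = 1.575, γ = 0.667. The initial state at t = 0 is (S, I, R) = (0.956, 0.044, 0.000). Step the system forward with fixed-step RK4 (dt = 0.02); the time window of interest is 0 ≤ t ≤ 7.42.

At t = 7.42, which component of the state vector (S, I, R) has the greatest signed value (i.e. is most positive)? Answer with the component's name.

t=0.000: state=(0.956, 0.044, 0.000)
step 1 (dt=0.02): k1=(-0.066, 0.037, 0.029), k2=(-0.067, 0.037, 0.030), k3=(-0.067, 0.037, 0.030), k4=(-0.067, 0.037, 0.030); state += dt/6·(k1+2k2+2k3+k4)
t=0.020: state=(0.955, 0.045, 0.001)
t=0.040: state=(0.953, 0.045, 0.001)
t=0.060: state=(0.952, 0.046, 0.002)
continuing one RK4 step at a time; state shown every 25 steps (Δt=0.5):
t=0.500: state=(0.916, 0.066, 0.018)
t=1.000: state=(0.860, 0.095, 0.045)
t=1.500: state=(0.787, 0.131, 0.082)
t=2.000: state=(0.700, 0.168, 0.132)
t=2.500: state=(0.605, 0.201, 0.194)
t=3.000: state=(0.511, 0.224, 0.265)
t=3.500: state=(0.427, 0.232, 0.342)
t=4.000: state=(0.356, 0.226, 0.418)
t=4.500: state=(0.300, 0.209, 0.491)
t=5.000: state=(0.257, 0.186, 0.557)
t=5.500: state=(0.224, 0.161, 0.615)
t=6.000: state=(0.199, 0.136, 0.665)
t=6.500: state=(0.180, 0.113, 0.706)
t=7.000: state=(0.166, 0.093, 0.741)
t=7.420: state=(0.157, 0.078, 0.764)
compare at T: S=0.157, I=0.078, R=0.764

largest component: R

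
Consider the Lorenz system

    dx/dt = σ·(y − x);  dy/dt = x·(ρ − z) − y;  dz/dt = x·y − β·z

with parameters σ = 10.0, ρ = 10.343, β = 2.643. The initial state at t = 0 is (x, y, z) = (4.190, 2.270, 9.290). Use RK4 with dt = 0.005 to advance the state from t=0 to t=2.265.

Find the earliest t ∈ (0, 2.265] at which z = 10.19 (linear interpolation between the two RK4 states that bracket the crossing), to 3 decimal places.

t=0.000: state=(4.190, 2.270, 9.290)
step 1 (dt=0.005): k1=(-19.200, 2.142, -15.042), k2=(-18.666, 2.242, -15.030), k3=(-18.677, 2.243, -15.026), k4=(-18.154, 2.340, -15.010); state += dt/6·(k1+2k2+2k3+k4)
t=0.005: state=(4.097, 2.281, 9.215)
t=0.010: state=(4.008, 2.293, 9.140)
t=0.015: state=(3.925, 2.306, 9.065)
continuing one RK4 step at a time; state shown every 20 steps (Δt=0.1):
t=0.100: state=(3.098, 2.641, 7.880)
t=0.200: state=(3.023, 3.257, 6.826)
t=0.300: state=(3.477, 4.125, 6.289)
t=0.400: state=(4.280, 5.218, 6.428)
t=0.500: state=(5.285, 6.306, 7.390)
t=0.600: state=(6.181, 6.869, 9.066)
t=0.660: state=(6.473, 6.735, 10.144)
next step: t=0.665: state=(6.485, 6.707, 10.228) — z has crossed 10.19
linear interpolation between t=0.660 (10.14446) and t=0.665 (10.22760) → t≈0.663

t = 0.663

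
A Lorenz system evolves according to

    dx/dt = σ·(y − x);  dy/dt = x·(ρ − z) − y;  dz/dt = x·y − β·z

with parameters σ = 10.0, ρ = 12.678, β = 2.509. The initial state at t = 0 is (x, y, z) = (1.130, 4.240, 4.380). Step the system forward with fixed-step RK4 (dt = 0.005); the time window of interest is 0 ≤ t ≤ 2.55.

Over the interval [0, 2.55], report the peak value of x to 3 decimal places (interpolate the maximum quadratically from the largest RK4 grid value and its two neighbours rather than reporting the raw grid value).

t=0.000: state=(1.130, 4.240, 4.380)
step 1 (dt=0.005): k1=(31.100, 5.137, -6.198), k2=(30.451, 5.788, -5.814), k3=(30.483, 5.772, -5.822), k4=(29.864, 6.410, -5.442); state += dt/6·(k1+2k2+2k3+k4)
t=0.005: state=(1.282, 4.269, 4.351)
t=0.010: state=(1.429, 4.304, 4.326)
t=0.015: state=(1.570, 4.345, 4.304)
continuing one RK4 step at a time; state shown every 20 steps (Δt=0.1):
t=0.100: state=(3.568, 5.775, 4.503)
t=0.200: state=(5.941, 8.495, 6.571)
t=0.300: state=(8.350, 10.267, 11.326)
t=0.400: state=(8.981, 8.085, 16.289)
t=0.500: state=(6.862, 3.996, 16.926)
t=0.600: state=(4.172, 1.944, 14.514)
t=0.700: state=(2.583, 1.594, 11.778)
t=0.800: state=(2.044, 1.881, 9.502)
t=0.900: state=(2.153, 2.506, 7.791)
t=1.000: state=(2.729, 3.532, 6.707)
t=1.100: state=(3.781, 5.092, 6.460)
t=1.200: state=(5.339, 7.104, 7.515)
t=1.300: state=(7.105, 8.694, 10.327)
t=1.400: state=(8.063, 8.184, 13.947)
t=1.500: state=(7.249, 5.649, 15.643)
t=1.600: state=(5.381, 3.513, 14.666)
t=1.700: state=(3.853, 2.732, 12.623)
t=1.800: state=(3.145, 2.816, 10.646)
t=1.900: state=(3.125, 3.385, 9.123)
t=2.000: state=(3.627, 4.358, 8.245)
t=2.100: state=(4.566, 5.695, 8.241)
t=2.200: state=(5.807, 7.093, 9.388)
t=2.300: state=(6.930, 7.757, 11.600)
t=2.400: state=(7.231, 6.947, 13.761)
t=2.500: state=(6.437, 5.257, 14.424)
t=2.550: state=(5.808, 4.515, 14.124)
largest grid value and its neighbours: x(0.365)=9.09740, x(0.370)=9.10501, x(0.375)=9.10458
parabola through these three points peaks at t≈0.372 with x≈9.10581

max x = 9.106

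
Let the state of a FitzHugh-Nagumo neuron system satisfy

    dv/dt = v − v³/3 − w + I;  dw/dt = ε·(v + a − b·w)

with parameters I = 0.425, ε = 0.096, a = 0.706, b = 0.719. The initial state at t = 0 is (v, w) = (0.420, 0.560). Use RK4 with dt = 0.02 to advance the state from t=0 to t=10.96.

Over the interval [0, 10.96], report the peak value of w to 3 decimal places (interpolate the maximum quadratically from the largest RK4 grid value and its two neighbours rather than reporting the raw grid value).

max w = 1.378

t=0.000: state=(0.420, 0.560)
step 1 (dt=0.02): k1=(0.260, 0.069), k2=(0.262, 0.070), k3=(0.262, 0.070), k4=(0.263, 0.070); state += dt/6·(k1+2k2+2k3+k4)
t=0.020: state=(0.425, 0.561)
t=0.040: state=(0.431, 0.563)
t=0.060: state=(0.436, 0.564)
continuing one RK4 step at a time; state shown every 25 steps (Δt=0.5):
t=0.500: state=(0.569, 0.598)
t=1.000: state=(0.752, 0.642)
t=1.500: state=(0.953, 0.693)
t=2.000: state=(1.135, 0.753)
t=2.500: state=(1.265, 0.817)
t=3.000: state=(1.334, 0.884)
t=3.500: state=(1.354, 0.951)
t=4.000: state=(1.340, 1.016)
t=4.500: state=(1.304, 1.077)
t=5.000: state=(1.254, 1.134)
t=5.500: state=(1.192, 1.187)
t=6.000: state=(1.119, 1.235)
t=6.500: state=(1.033, 1.277)
t=7.000: state=(0.931, 1.313)
t=7.500: state=(0.804, 1.343)
t=8.000: state=(0.637, 1.365)
t=8.500: state=(0.401, 1.377)
t=9.000: state=(0.039, 1.374)
t=9.500: state=(-0.540, 1.350)
t=10.000: state=(-1.298, 1.294)
t=10.500: state=(-1.816, 1.208)
t=10.960: state=(-1.966, 1.118)
largest grid value and its neighbours: w(8.660)=1.37781, w(8.680)=1.37783, w(8.700)=1.37783
parabola through these three points peaks at t≈8.687 with w≈1.37783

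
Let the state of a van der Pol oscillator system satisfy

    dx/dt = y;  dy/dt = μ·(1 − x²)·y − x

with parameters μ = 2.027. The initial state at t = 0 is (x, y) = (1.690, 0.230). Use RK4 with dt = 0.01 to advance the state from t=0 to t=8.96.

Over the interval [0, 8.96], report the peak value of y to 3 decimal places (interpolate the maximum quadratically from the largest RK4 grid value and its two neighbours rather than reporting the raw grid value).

t=0.000: state=(1.690, 0.230)
step 1 (dt=0.01): k1=(0.230, -2.555), k2=(0.217, -2.510), k3=(0.217, -2.511), k4=(0.205, -2.466); state += dt/6·(k1+2k2+2k3+k4)
t=0.010: state=(1.692, 0.205)
t=0.020: state=(1.694, 0.181)
t=0.030: state=(1.696, 0.157)
continuing one RK4 step at a time; state shown every 50 steps (Δt=0.5):
t=0.500: state=(1.618, -0.353)
t=1.000: state=(1.394, -0.534)
t=1.500: state=(1.068, -0.809)
t=2.000: state=(0.502, -1.628)
t=2.500: state=(-0.855, -3.832)
t=3.000: state=(-1.999, -0.380)
t=3.500: state=(-1.944, 0.300)
t=4.000: state=(-1.773, 0.377)
t=4.500: state=(-1.565, 0.460)
t=5.000: state=(-1.301, 0.613)
t=5.500: state=(-0.917, 0.987)
t=6.000: state=(-0.172, 2.278)
t=6.500: state=(1.480, 3.134)
t=7.000: state=(2.018, -0.082)
t=7.500: state=(1.890, -0.333)
t=8.000: state=(1.707, -0.401)
t=8.500: state=(1.484, -0.501)
t=8.960: state=(1.218, -0.677)
largest grid value and its neighbours: y(6.340)=3.84719, y(6.350)=3.85011, y(6.360)=3.84701
parabola through these three points peaks at t≈6.350 with y≈3.85011

max y = 3.850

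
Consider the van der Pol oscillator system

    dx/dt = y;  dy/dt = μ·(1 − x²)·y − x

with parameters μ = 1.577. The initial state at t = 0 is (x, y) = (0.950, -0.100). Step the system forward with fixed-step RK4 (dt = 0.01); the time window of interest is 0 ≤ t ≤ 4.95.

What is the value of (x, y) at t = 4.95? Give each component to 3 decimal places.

t=0.000: state=(0.950, -0.100)
step 1 (dt=0.01): k1=(-0.100, -0.965), k2=(-0.105, -0.966), k3=(-0.105, -0.966), k4=(-0.110, -0.966); state += dt/6·(k1+2k2+2k3+k4)
t=0.010: state=(0.949, -0.110)
t=0.020: state=(0.948, -0.119)
t=0.030: state=(0.947, -0.129)
continuing one RK4 step at a time; state shown every 20 steps (Δt=0.2):
t=0.200: state=(0.911, -0.295)
t=0.400: state=(0.831, -0.500)
t=0.600: state=(0.709, -0.733)
t=0.800: state=(0.534, -1.027)
t=1.000: state=(0.291, -1.427)
t=1.200: state=(-0.047, -1.973)
t=1.400: state=(-0.503, -2.572)
t=1.600: state=(-1.048, -2.739)
t=1.800: state=(-1.532, -1.958)
t=2.000: state=(-1.808, -0.838)
t=2.200: state=(-1.896, -0.126)
t=2.400: state=(-1.884, 0.203)
t=2.600: state=(-1.827, 0.354)
t=2.800: state=(-1.747, 0.436)
t=3.000: state=(-1.654, 0.497)
t=3.200: state=(-1.548, 0.558)
t=3.400: state=(-1.430, 0.628)
t=3.600: state=(-1.296, 0.719)
t=3.800: state=(-1.140, 0.844)
t=4.000: state=(-0.954, 1.025)
t=4.200: state=(-0.724, 1.300)
t=4.400: state=(-0.424, 1.730)
t=4.600: state=(-0.017, 2.378)
t=4.800: state=(0.535, 3.118)
t=4.950: state=(1.024, 3.289)

(x, y) = (1.024, 3.289)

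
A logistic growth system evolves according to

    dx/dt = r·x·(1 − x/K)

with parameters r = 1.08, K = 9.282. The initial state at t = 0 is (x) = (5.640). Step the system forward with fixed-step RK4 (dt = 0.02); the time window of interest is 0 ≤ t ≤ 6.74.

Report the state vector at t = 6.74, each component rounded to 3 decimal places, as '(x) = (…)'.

t=0.000: state=(5.640)
step 1 (dt=0.02): k1=(2.390), k2=(2.384), k3=(2.384), k4=(2.379); state += dt/6·(k1+2k2+2k3+k4)
t=0.020: state=(5.688)
t=0.040: state=(5.735)
t=0.060: state=(5.782)
continuing one RK4 step at a time; state shown every 25 steps (Δt=0.5):
t=0.500: state=(6.744)
t=1.000: state=(7.613)
t=1.500: state=(8.230)
t=2.000: state=(8.639)
t=2.500: state=(8.896)
t=3.000: state=(9.053)
t=3.500: state=(9.147)
t=4.000: state=(9.203)
t=4.500: state=(9.236)
t=5.000: state=(9.255)
t=5.500: state=(9.266)
t=6.000: state=(9.273)
t=6.500: state=(9.277)
t=6.740: state=(9.278)

(x) = (9.278)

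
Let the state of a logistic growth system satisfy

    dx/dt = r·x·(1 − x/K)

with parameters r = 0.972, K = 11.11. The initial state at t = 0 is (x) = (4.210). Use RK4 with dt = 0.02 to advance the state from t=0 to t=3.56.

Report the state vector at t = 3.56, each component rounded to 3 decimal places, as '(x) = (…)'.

t=0.000: state=(4.210)
step 1 (dt=0.02): k1=(2.541), k2=(2.547), k3=(2.547), k4=(2.553); state += dt/6·(k1+2k2+2k3+k4)
t=0.020: state=(4.261)
t=0.040: state=(4.312)
t=0.060: state=(4.364)
continuing one RK4 step at a time; state shown every 10 steps (Δt=0.2):
t=0.200: state=(4.729)
t=0.400: state=(5.263)
t=0.600: state=(5.802)
t=0.800: state=(6.337)
t=1.000: state=(6.858)
t=1.200: state=(7.355)
t=1.400: state=(7.822)
t=1.600: state=(8.254)
t=1.800: state=(8.646)
t=2.000: state=(8.999)
t=2.200: state=(9.312)
t=2.400: state=(9.586)
t=2.600: state=(9.824)
t=2.800: state=(10.029)
t=3.000: state=(10.204)
t=3.200: state=(10.353)
t=3.400: state=(10.480)
t=3.560: state=(10.566)

(x) = (10.566)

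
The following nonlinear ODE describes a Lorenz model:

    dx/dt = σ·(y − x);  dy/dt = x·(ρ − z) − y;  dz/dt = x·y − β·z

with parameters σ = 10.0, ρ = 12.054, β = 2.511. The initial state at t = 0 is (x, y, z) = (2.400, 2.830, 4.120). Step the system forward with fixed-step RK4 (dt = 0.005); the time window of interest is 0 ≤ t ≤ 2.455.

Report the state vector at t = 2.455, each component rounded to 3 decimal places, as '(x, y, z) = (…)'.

(x, y, z) = (6.792, 6.579, 12.737)

t=0.000: state=(2.400, 2.830, 4.120)
step 1 (dt=0.005): k1=(4.300, 16.212, -3.553), k2=(4.598, 16.278, -3.403), k3=(4.592, 16.283, -3.401), k4=(4.885, 16.354, -3.248); state += dt/6·(k1+2k2+2k3+k4)
t=0.005: state=(2.423, 2.911, 4.103)
t=0.010: state=(2.449, 2.994, 4.088)
t=0.015: state=(2.477, 3.077, 4.074)
continuing one RK4 step at a time; state shown every 20 steps (Δt=0.1):
t=0.100: state=(3.325, 4.685, 4.149)
t=0.200: state=(5.062, 7.139, 5.443)
t=0.300: state=(7.264, 9.374, 8.884)
t=0.400: state=(8.643, 8.959, 13.724)
t=0.500: state=(7.658, 5.566, 16.084)
t=0.600: state=(5.217, 2.811, 14.809)
t=0.700: state=(3.290, 1.906, 12.344)
t=0.800: state=(2.402, 1.947, 10.060)
t=0.900: state=(2.264, 2.401, 8.261)
t=1.000: state=(2.626, 3.203, 7.024)
t=1.100: state=(3.418, 4.431, 6.481)
t=1.200: state=(4.650, 6.082, 6.931)
t=1.300: state=(6.180, 7.707, 8.762)
t=1.400: state=(7.400, 8.134, 11.742)
t=1.500: state=(7.389, 6.616, 14.111)
t=1.600: state=(6.092, 4.481, 14.279)
t=1.700: state=(4.560, 3.242, 12.866)
t=1.800: state=(3.584, 2.957, 11.081)
t=1.900: state=(3.272, 3.247, 9.536)
t=2.000: state=(3.488, 3.928, 8.476)
t=2.100: state=(4.122, 4.938, 8.082)
t=2.200: state=(5.074, 6.127, 8.555)
t=2.300: state=(6.112, 7.054, 9.975)
t=2.400: state=(6.770, 7.060, 11.879)
t=2.455: state=(6.792, 6.579, 12.737)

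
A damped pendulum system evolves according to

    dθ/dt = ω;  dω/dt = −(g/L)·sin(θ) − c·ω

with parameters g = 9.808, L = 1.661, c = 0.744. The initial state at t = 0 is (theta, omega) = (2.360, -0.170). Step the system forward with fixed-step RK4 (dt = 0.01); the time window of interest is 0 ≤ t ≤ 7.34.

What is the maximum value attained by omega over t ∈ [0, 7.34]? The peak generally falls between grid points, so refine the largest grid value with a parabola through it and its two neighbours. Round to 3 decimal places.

max omega = 2.072

t=0.000: state=(2.360, -0.170)
step 1 (dt=0.01): k1=(-0.170, -4.033), k2=(-0.190, -4.022), k3=(-0.190, -4.022), k4=(-0.210, -4.011); state += dt/6·(k1+2k2+2k3+k4)
t=0.010: state=(2.358, -0.210)
t=0.020: state=(2.356, -0.250)
t=0.030: state=(2.353, -0.290)
continuing one RK4 step at a time; state shown every 25 steps (Δt=0.25):
t=0.250: state=(2.195, -1.149)
t=0.500: state=(1.781, -2.168)
t=0.750: state=(1.115, -3.114)
t=1.000: state=(0.278, -3.418)
t=1.250: state=(-0.502, -2.654)
t=1.500: state=(-0.996, -1.260)
t=1.750: state=(-1.132, 0.150)
t=2.000: state=(-0.943, 1.297)
t=2.250: state=(-0.522, 1.978)
t=2.500: state=(-0.011, 1.983)
t=2.750: state=(0.416, 1.352)
t=3.000: state=(0.640, 0.419)
t=3.250: state=(0.629, -0.471)
t=3.500: state=(0.428, -1.080)
t=3.750: state=(0.125, -1.262)
t=4.000: state=(-0.166, -1.007)
t=4.250: state=(-0.355, -0.471)
t=4.500: state=(-0.397, 0.120)
t=4.750: state=(-0.306, 0.574)
t=5.000: state=(-0.132, 0.771)
t=5.250: state=(0.055, 0.686)
t=5.500: state=(0.193, 0.392)
t=5.750: state=(0.245, 0.022)
t=6.000: state=(0.208, -0.293)
t=6.250: state=(0.111, -0.460)
t=6.500: state=(-0.006, -0.449)
t=6.750: state=(-0.102, -0.294)
t=7.000: state=(-0.147, -0.069)
t=7.250: state=(-0.138, 0.139)
t=7.340: state=(-0.122, 0.197)
largest grid value and its neighbours: omega(2.370)=2.07178, omega(2.380)=2.07192, omega(2.390)=2.07088
parabola through these three points peaks at t≈2.376 with omega≈2.07201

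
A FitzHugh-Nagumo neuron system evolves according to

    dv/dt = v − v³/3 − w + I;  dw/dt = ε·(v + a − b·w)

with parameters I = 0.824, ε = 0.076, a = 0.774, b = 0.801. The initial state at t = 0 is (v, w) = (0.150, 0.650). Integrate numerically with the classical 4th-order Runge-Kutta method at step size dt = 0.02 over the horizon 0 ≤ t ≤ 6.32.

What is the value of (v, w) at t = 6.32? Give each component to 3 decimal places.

(v, w) = (1.490, 1.285)

t=0.000: state=(0.150, 0.650)
step 1 (dt=0.02): k1=(0.323, 0.031), k2=(0.326, 0.031), k3=(0.326, 0.031), k4=(0.329, 0.031); state += dt/6·(k1+2k2+2k3+k4)
t=0.020: state=(0.157, 0.651)
t=0.040: state=(0.163, 0.651)
t=0.060: state=(0.170, 0.652)
continuing one RK4 step at a time; state shown every 25 steps (Δt=0.5):
t=0.500: state=(0.352, 0.669)
t=1.000: state=(0.647, 0.696)
t=1.500: state=(1.017, 0.735)
t=2.000: state=(1.356, 0.787)
t=2.500: state=(1.562, 0.847)
t=3.000: state=(1.643, 0.911)
t=3.500: state=(1.657, 0.975)
t=4.000: state=(1.642, 1.036)
t=4.500: state=(1.615, 1.095)
t=5.000: state=(1.583, 1.151)
t=5.500: state=(1.549, 1.204)
t=6.000: state=(1.513, 1.254)
t=6.320: state=(1.490, 1.285)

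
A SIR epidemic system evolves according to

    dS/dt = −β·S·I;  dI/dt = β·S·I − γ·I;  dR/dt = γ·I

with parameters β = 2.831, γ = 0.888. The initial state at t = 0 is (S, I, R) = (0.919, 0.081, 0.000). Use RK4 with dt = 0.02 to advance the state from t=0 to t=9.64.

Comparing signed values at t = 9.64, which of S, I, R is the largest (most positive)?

t=0.000: state=(0.919, 0.081, 0.000)
step 1 (dt=0.02): k1=(-0.211, 0.139, 0.072), k2=(-0.214, 0.141, 0.073), k3=(-0.214, 0.141, 0.073), k4=(-0.217, 0.143, 0.074); state += dt/6·(k1+2k2+2k3+k4)
t=0.020: state=(0.915, 0.084, 0.001)
t=0.040: state=(0.910, 0.087, 0.003)
t=0.060: state=(0.906, 0.090, 0.005)
continuing one RK4 step at a time; state shown every 25 steps (Δt=0.5):
t=0.500: state=(0.771, 0.174, 0.055)
t=1.000: state=(0.556, 0.286, 0.158)
t=1.500: state=(0.352, 0.347, 0.301)
t=2.000: state=(0.216, 0.330, 0.454)
t=2.500: state=(0.141, 0.271, 0.588)
t=3.000: state=(0.101, 0.206, 0.694)
t=3.500: state=(0.078, 0.150, 0.772)
t=4.000: state=(0.066, 0.106, 0.828)
t=4.500: state=(0.058, 0.074, 0.868)
t=5.000: state=(0.053, 0.052, 0.896)
t=5.500: state=(0.050, 0.036, 0.915)
t=6.000: state=(0.048, 0.024, 0.928)
t=6.500: state=(0.046, 0.017, 0.937)
t=7.000: state=(0.045, 0.011, 0.943)
t=7.500: state=(0.045, 0.008, 0.947)
t=8.000: state=(0.044, 0.005, 0.950)
t=8.500: state=(0.044, 0.004, 0.952)
t=9.000: state=(0.044, 0.002, 0.954)
t=9.500: state=(0.044, 0.002, 0.954)
t=9.640: state=(0.044, 0.002, 0.955)
compare at T: S=0.044, I=0.002, R=0.955

largest component: R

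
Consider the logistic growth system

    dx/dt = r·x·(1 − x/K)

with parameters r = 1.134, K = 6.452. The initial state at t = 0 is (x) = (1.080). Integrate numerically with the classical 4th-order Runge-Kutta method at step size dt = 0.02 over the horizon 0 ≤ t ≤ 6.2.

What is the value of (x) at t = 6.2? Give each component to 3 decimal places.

t=0.000: state=(1.080)
step 1 (dt=0.02): k1=(1.020), k2=(1.027), k3=(1.027), k4=(1.035); state += dt/6·(k1+2k2+2k3+k4)
t=0.020: state=(1.101)
t=0.040: state=(1.121)
t=0.060: state=(1.143)
continuing one RK4 step at a time; state shown every 25 steps (Δt=0.5):
t=0.500: state=(1.688)
t=1.000: state=(2.481)
t=1.500: state=(3.382)
t=2.000: state=(4.259)
t=2.500: state=(4.994)
t=3.000: state=(5.535)
t=3.500: state=(5.898)
t=4.000: state=(6.125)
t=4.500: state=(6.263)
t=5.000: state=(6.343)
t=5.500: state=(6.390)
t=6.000: state=(6.417)
t=6.200: state=(6.424)

(x) = (6.424)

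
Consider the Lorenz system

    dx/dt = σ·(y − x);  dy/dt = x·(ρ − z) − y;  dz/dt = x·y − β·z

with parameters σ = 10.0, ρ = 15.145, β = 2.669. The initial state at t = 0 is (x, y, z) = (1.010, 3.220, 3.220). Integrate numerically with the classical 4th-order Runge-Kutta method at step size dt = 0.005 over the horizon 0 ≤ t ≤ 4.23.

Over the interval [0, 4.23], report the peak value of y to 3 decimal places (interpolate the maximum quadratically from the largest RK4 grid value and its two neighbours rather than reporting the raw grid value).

t=0.000: state=(1.010, 3.220, 3.220)
step 1 (dt=0.005): k1=(22.100, 8.824, -5.342), k2=(21.768, 9.475, -5.105), k3=(21.793, 9.463, -5.107), k4=(21.484, 10.105, -4.870); state += dt/6·(k1+2k2+2k3+k4)
t=0.005: state=(1.119, 3.267, 3.194)
t=0.010: state=(1.225, 3.321, 3.171)
t=0.015: state=(1.329, 3.381, 3.151)
continuing one RK4 step at a time; state shown every 40 steps (Δt=0.2):
t=0.200: state=(5.834, 9.299, 5.344)
t=0.400: state=(11.194, 9.931, 21.024)
t=0.600: state=(3.412, 0.328, 16.888)
t=0.800: state=(0.829, 0.634, 9.980)
t=1.000: state=(1.229, 1.777, 6.026)
t=1.200: state=(3.487, 5.440, 4.820)
t=1.400: state=(9.327, 12.295, 12.796)
t=1.600: state=(7.512, 3.435, 20.476)
t=1.800: state=(2.095, 1.097, 13.027)
t=2.000: state=(1.899, 2.446, 8.101)
t=2.200: state=(4.306, 6.317, 6.820)
t=2.400: state=(9.302, 11.137, 14.692)
t=2.600: state=(6.746, 3.537, 18.973)
t=2.800: state=(2.749, 2.120, 12.604)
t=3.000: state=(3.210, 4.166, 8.702)
t=3.200: state=(6.529, 8.758, 10.145)
t=3.400: state=(8.909, 7.953, 18.197)
t=3.600: state=(4.774, 2.983, 15.840)
t=3.800: state=(3.415, 3.678, 11.054)
t=4.000: state=(5.320, 6.887, 10.007)
t=4.200: state=(8.314, 8.953, 15.368)
t=4.230: state=(8.424, 8.514, 16.300)
largest grid value and its neighbours: y(0.310)=13.34264, y(0.315)=13.36494, y(0.320)=13.36322
parabola through these three points peaks at t≈0.317 with y≈13.36714

max y = 13.367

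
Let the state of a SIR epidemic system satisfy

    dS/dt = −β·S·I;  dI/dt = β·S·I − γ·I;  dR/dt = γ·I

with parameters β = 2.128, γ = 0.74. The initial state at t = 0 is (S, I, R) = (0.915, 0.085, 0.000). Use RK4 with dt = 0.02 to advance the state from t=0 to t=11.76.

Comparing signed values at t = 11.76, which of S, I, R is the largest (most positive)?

t=0.000: state=(0.915, 0.085, 0.000)
step 1 (dt=0.02): k1=(-0.166, 0.103, 0.063), k2=(-0.167, 0.104, 0.064), k3=(-0.167, 0.104, 0.064), k4=(-0.169, 0.104, 0.064); state += dt/6·(k1+2k2+2k3+k4)
t=0.020: state=(0.912, 0.087, 0.001)
t=0.040: state=(0.908, 0.089, 0.003)
t=0.060: state=(0.905, 0.091, 0.004)
continuing one RK4 step at a time; state shown every 25 steps (Δt=0.5):
t=0.500: state=(0.810, 0.148, 0.042)
t=1.000: state=(0.665, 0.224, 0.111)
t=1.500: state=(0.505, 0.288, 0.207)
t=2.000: state=(0.365, 0.315, 0.320)
t=2.500: state=(0.262, 0.303, 0.435)
t=3.000: state=(0.193, 0.266, 0.541)
t=3.500: state=(0.149, 0.220, 0.631)
t=4.000: state=(0.121, 0.175, 0.704)
t=4.500: state=(0.102, 0.136, 0.761)
t=5.000: state=(0.090, 0.104, 0.806)
t=5.500: state=(0.082, 0.079, 0.839)
t=6.000: state=(0.076, 0.059, 0.865)
t=6.500: state=(0.072, 0.044, 0.884)
t=7.000: state=(0.069, 0.033, 0.898)
t=7.500: state=(0.067, 0.024, 0.908)
t=8.000: state=(0.066, 0.018, 0.916)
t=8.500: state=(0.065, 0.013, 0.922)
t=9.000: state=(0.064, 0.010, 0.926)
t=9.500: state=(0.063, 0.007, 0.929)
t=10.000: state=(0.063, 0.005, 0.932)
t=10.500: state=(0.062, 0.004, 0.934)
t=11.000: state=(0.062, 0.003, 0.935)
t=11.500: state=(0.062, 0.002, 0.936)
t=11.760: state=(0.062, 0.002, 0.936)
compare at T: S=0.062, I=0.002, R=0.936

largest component: R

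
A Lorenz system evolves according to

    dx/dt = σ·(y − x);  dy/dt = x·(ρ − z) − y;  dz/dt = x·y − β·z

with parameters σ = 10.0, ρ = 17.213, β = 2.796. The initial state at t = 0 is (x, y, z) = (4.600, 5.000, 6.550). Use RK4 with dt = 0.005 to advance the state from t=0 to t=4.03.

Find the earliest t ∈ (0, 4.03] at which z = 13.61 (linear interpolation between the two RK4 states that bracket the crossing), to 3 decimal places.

t=0.000: state=(4.600, 5.000, 6.550)
step 1 (dt=0.005): k1=(4.000, 44.050, 4.686), k2=(5.001, 43.992, 5.211), k3=(4.975, 44.013, 5.220), k4=(5.952, 43.974, 5.755); state += dt/6·(k1+2k2+2k3+k4)
t=0.005: state=(4.625, 5.220, 6.576)
t=0.010: state=(4.659, 5.440, 6.608)
t=0.015: state=(4.703, 5.660, 6.645)
t=0.180: state=(9.272, 12.746, 13.278)
next step: t=0.185: state=(9.444, 12.856, 13.688) — z has crossed 13.61
linear interpolation between t=0.180 (13.27783) and t=0.185 (13.68837) → t≈0.184

t = 0.184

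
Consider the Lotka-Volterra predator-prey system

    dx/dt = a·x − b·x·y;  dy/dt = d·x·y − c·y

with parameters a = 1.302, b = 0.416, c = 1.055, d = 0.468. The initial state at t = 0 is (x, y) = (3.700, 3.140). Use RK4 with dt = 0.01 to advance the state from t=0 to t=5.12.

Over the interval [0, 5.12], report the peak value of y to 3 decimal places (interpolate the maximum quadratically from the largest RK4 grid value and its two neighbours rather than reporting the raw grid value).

t=0.000: state=(3.700, 3.140)
step 1 (dt=0.01): k1=(-0.016, 2.125), k2=(-0.032, 2.132), k3=(-0.032, 2.131), k4=(-0.048, 2.138); state += dt/6·(k1+2k2+2k3+k4)
t=0.010: state=(3.700, 3.161)
t=0.020: state=(3.699, 3.183)
t=0.030: state=(3.698, 3.204)
continuing one RK4 step at a time; state shown every 20 steps (Δt=0.2):
t=0.200: state=(3.630, 3.587)
t=0.400: state=(3.428, 4.045)
t=0.600: state=(3.121, 4.454)
t=0.800: state=(2.759, 4.750)
t=1.000: state=(2.394, 4.894)
t=1.200: state=(2.066, 4.881)
t=1.400: state=(1.795, 4.733)
t=1.600: state=(1.586, 4.488)
t=1.800: state=(1.434, 4.184)
t=2.000: state=(1.332, 3.855)
t=2.200: state=(1.271, 3.525)
t=2.400: state=(1.247, 3.211)
t=2.600: state=(1.253, 2.922)
t=2.800: state=(1.289, 2.665)
t=3.000: state=(1.353, 2.441)
t=3.200: state=(1.444, 2.253)
t=3.400: state=(1.564, 2.100)
t=3.600: state=(1.713, 1.982)
t=3.800: state=(1.891, 1.899)
t=4.000: state=(2.100, 1.853)
t=4.200: state=(2.336, 1.847)
t=4.400: state=(2.596, 1.883)
t=4.600: state=(2.871, 1.970)
t=4.800: state=(3.144, 2.114)
t=5.000: state=(3.393, 2.325)
t=5.120: state=(3.519, 2.488)
largest grid value and its neighbours: y(1.070)=4.90698, y(1.080)=4.90723, y(1.090)=4.90709
parabola through these three points peaks at t≈1.081 with y≈4.90723

max y = 4.907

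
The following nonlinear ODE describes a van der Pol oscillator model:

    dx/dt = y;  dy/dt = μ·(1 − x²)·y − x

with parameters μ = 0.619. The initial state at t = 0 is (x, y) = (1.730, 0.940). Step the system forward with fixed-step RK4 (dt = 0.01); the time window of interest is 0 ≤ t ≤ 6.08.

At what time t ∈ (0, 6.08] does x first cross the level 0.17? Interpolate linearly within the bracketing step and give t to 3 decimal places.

t = 2.138

t=0.000: state=(1.730, 0.940)
step 1 (dt=0.01): k1=(0.940, -2.890), k2=(0.926, -2.886), k3=(0.926, -2.886), k4=(0.911, -2.881); state += dt/6·(k1+2k2+2k3+k4)
t=0.010: state=(1.739, 0.911)
t=0.020: state=(1.748, 0.882)
t=0.030: state=(1.757, 0.854)
continuing one RK4 step at a time; state shown every 20 steps (Δt=0.2):
t=0.200: state=(1.862, 0.397)
t=0.400: state=(1.896, -0.034)
t=0.600: state=(1.856, -0.348)
t=0.800: state=(1.763, -0.579)
t=1.000: state=(1.628, -0.762)
t=1.200: state=(1.459, -0.927)
t=1.400: state=(1.257, -1.093)
t=1.600: state=(1.021, -1.277)
t=1.800: state=(0.744, -1.491)
t=2.000: state=(0.422, -1.738)
t=2.130: state=(0.185, -1.911)
next step: t=2.140: state=(0.166, -1.924) — x has crossed 0.17
linear interpolation between t=2.130 (0.18491) and t=2.140 (0.16574) → t≈2.138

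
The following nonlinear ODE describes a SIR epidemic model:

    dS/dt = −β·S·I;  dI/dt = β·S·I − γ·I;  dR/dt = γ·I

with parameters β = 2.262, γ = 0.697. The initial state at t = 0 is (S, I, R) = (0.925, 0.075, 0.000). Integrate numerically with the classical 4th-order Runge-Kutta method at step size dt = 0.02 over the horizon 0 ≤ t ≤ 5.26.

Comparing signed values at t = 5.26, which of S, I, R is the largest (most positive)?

largest component: R

t=0.000: state=(0.925, 0.075, 0.000)
step 1 (dt=0.02): k1=(-0.157, 0.105, 0.052), k2=(-0.159, 0.106, 0.053), k3=(-0.159, 0.106, 0.053), k4=(-0.161, 0.107, 0.054); state += dt/6·(k1+2k2+2k3+k4)
t=0.020: state=(0.922, 0.077, 0.001)
t=0.040: state=(0.919, 0.079, 0.002)
t=0.060: state=(0.915, 0.081, 0.003)
continuing one RK4 step at a time; state shown every 10 steps (Δt=0.2):
t=0.200: state=(0.890, 0.098, 0.012)
t=0.400: state=(0.846, 0.127, 0.028)
t=0.600: state=(0.793, 0.160, 0.048)
t=0.800: state=(0.731, 0.196, 0.072)
t=1.000: state=(0.664, 0.234, 0.102)
t=1.200: state=(0.592, 0.271, 0.138)
t=1.400: state=(0.520, 0.303, 0.178)
t=1.600: state=(0.451, 0.328, 0.222)
t=1.800: state=(0.387, 0.345, 0.269)
t=2.000: state=(0.330, 0.352, 0.317)
t=2.200: state=(0.282, 0.352, 0.366)
t=2.400: state=(0.241, 0.344, 0.415)
t=2.600: state=(0.206, 0.331, 0.462)
t=2.800: state=(0.178, 0.314, 0.507)
t=3.000: state=(0.155, 0.295, 0.550)
t=3.200: state=(0.137, 0.274, 0.589)
t=3.400: state=(0.121, 0.253, 0.626)
t=3.600: state=(0.109, 0.231, 0.660)
t=3.800: state=(0.098, 0.211, 0.691)
t=4.000: state=(0.090, 0.192, 0.719)
t=4.200: state=(0.083, 0.173, 0.744)
t=4.400: state=(0.077, 0.156, 0.767)
t=4.600: state=(0.072, 0.141, 0.788)
t=4.800: state=(0.068, 0.126, 0.806)
t=5.000: state=(0.064, 0.113, 0.823)
t=5.200: state=(0.061, 0.101, 0.838)
t=5.260: state=(0.060, 0.098, 0.842)
compare at T: S=0.060, I=0.098, R=0.842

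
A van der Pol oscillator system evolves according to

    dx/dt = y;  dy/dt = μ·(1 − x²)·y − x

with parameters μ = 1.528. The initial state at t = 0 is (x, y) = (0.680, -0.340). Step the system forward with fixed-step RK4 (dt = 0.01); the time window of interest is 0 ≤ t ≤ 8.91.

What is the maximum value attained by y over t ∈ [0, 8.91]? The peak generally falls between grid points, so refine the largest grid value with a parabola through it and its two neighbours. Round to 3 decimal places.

max y = 3.249

t=0.000: state=(0.680, -0.340)
step 1 (dt=0.01): k1=(-0.340, -0.959), k2=(-0.345, -0.963), k3=(-0.345, -0.963), k4=(-0.350, -0.966); state += dt/6·(k1+2k2+2k3+k4)
t=0.010: state=(0.677, -0.350)
t=0.020: state=(0.673, -0.359)
t=0.030: state=(0.669, -0.369)
continuing one RK4 step at a time; state shown every 50 steps (Δt=0.5):
t=0.500: state=(0.370, -0.954)
t=1.000: state=(-0.361, -2.047)
t=1.500: state=(-1.459, -1.707)
t=2.000: state=(-1.806, 0.036)
t=2.500: state=(-1.658, 0.458)
t=3.000: state=(-1.379, 0.662)
t=3.500: state=(-0.973, 1.010)
t=4.000: state=(-0.274, 1.951)
t=4.500: state=(1.102, 3.184)
t=5.000: state=(1.993, 0.354)
t=5.500: state=(1.930, -0.362)
t=6.000: state=(1.711, -0.500)
t=6.500: state=(1.426, -0.650)
t=7.000: state=(1.035, -0.957)
t=7.500: state=(0.387, -1.784)
t=8.000: state=(-0.911, -3.256)
t=8.500: state=(-1.967, -0.595)
t=8.910: state=(-1.979, 0.279)
largest grid value and its neighbours: y(4.430)=3.24758, y(4.440)=3.24877, y(4.450)=3.24670
parabola through these three points peaks at t≈4.439 with y≈3.24880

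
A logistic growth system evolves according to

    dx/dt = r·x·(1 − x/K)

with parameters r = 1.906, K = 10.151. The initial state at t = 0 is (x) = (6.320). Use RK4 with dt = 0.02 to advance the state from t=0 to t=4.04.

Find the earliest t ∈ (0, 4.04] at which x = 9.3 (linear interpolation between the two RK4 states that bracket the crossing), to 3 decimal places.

t = 0.992

t=0.000: state=(6.320)
step 1 (dt=0.02): k1=(4.546), k2=(4.525), k3=(4.525), k4=(4.502); state += dt/6·(k1+2k2+2k3+k4)
t=0.020: state=(6.410)
t=0.040: state=(6.500)
t=0.060: state=(6.589)
continuing one RK4 step at a time; state shown every 10 steps (Δt=0.2):
t=0.200: state=(7.179)
t=0.400: state=(7.913)
t=0.600: state=(8.508)
t=0.800: state=(8.968)
t=0.980: state=(9.282)
next step: t=1.000: state=(9.312) — x has crossed 9.3
linear interpolation between t=0.980 (9.28199) and t=1.000 (9.31180) → t≈0.992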